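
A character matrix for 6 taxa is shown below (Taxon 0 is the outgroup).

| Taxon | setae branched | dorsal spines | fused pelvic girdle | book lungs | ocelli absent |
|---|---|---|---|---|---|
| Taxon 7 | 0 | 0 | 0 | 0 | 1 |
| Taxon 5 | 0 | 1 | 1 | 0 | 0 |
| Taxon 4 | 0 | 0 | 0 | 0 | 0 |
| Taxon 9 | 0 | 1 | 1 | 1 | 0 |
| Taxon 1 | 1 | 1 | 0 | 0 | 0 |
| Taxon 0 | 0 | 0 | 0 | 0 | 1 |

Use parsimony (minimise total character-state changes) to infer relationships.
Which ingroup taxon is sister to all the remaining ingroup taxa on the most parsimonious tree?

Taxon 7

Character polarity is set by the outgroup: the derived state is whichever differs from the outgroup's state, so for ocelli absent the derived state is '0', and for the remaining characters it is '1'.
setae branched: derived state '1' in Taxon 1 only — an autapomorphy, so it tells us nothing about relationships among taxa.
dorsal spines (derived state '1') is shared by Taxon 1, Taxon 5, and Taxon 9 — a synapomorphy uniting that clade.
fused pelvic girdle (derived state '1') is shared by Taxon 5 and Taxon 9 — a synapomorphy uniting that clade.
book lungs: derived state '1' in Taxon 9 only — an autapomorphy, so it tells us nothing about relationships among taxa.
ocelli absent (derived state '0') is shared by Taxon 1, Taxon 4, Taxon 5, and Taxon 9 — a synapomorphy uniting that clade.
Most parsimonious ingroup topology: (((Taxon 1,(Taxon 5,Taxon 9)),Taxon 4),Taxon 7).
Taxon 7 is sister to the clade containing all other ingroup taxa, so it is the earliest-diverging (most basal) ingroup lineage.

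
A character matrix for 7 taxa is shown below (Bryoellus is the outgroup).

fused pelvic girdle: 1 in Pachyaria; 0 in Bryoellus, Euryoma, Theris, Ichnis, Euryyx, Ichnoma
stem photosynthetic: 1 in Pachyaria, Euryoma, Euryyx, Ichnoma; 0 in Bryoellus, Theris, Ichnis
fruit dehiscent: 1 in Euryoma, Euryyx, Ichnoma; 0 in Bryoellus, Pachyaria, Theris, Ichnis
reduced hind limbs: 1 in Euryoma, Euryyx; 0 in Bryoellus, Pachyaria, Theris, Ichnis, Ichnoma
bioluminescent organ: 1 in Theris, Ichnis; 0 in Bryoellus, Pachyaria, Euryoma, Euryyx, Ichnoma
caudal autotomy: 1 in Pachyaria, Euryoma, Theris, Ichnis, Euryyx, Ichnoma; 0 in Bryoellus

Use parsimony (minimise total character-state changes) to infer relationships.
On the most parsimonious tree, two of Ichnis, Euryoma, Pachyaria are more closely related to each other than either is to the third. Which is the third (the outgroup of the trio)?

The outgroup has state '0' for every character, so '1' is the derived state throughout.
fused pelvic girdle (derived state '1') is unique to Pachyaria (autapomorphy; uninformative for grouping).
stem photosynthetic (derived state '1') is shared by Euryoma, Euryyx, Ichnoma, and Pachyaria — a synapomorphy uniting that clade.
fruit dehiscent: derived state '1' in Euryoma, Euryyx, and Ichnoma only — synapomorphy for {Euryoma, Euryyx, Ichnoma}.
reduced hind limbs (derived state '1') is shared by Euryoma and Euryyx — a synapomorphy uniting that clade.
bioluminescent organ (derived state '1') is shared by Ichnis and Theris — a synapomorphy uniting that clade.
caudal autotomy (derived state '1') is shared by all ingroup taxa — unites the whole ingroup.
Most parsimonious ingroup topology: ((Pachyaria,((Euryoma,Euryyx),Ichnoma)),(Theris,Ichnis)).
Pachyaria and Euryoma share a more recent common ancestor with each other than either does with Ichnis, so Ichnis is the least closely related of the three.

Ichnis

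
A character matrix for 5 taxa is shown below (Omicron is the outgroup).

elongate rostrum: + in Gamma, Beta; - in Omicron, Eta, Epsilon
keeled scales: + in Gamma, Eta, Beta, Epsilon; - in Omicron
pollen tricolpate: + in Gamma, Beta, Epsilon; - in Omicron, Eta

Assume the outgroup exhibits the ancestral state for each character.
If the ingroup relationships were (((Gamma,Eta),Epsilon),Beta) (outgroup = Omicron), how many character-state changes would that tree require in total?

Map each character onto (((Gamma,Eta),Epsilon),Beta) (rooted by Omicron) and count the minimum state changes it requires (Fitch parsimony):
elongate rostrum: 2; keeled scales: 1; pollen tricolpate: 2.
Total tree length = 5.

5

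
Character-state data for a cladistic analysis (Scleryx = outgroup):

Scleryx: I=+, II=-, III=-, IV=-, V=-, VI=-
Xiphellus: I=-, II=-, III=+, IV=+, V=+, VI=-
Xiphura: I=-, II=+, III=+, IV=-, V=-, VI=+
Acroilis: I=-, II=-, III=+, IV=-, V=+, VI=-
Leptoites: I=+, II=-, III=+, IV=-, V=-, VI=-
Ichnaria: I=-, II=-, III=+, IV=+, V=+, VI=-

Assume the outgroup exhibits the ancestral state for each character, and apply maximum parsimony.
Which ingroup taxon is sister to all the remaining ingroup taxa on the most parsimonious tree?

Leptoites

Character polarity is set by the outgroup: the derived state is whichever differs from the outgroup's state, so for I the derived state is '-', and for the remaining characters it is '+'.
I (derived state '-') is shared by Acroilis, Ichnaria, Xiphellus, and Xiphura — a synapomorphy uniting that clade.
II: derived state '+' in Xiphura only — an autapomorphy, so it tells us nothing about relationships among taxa.
III (derived state '+') is shared by all ingroup taxa — unites the whole ingroup.
IV (derived state '+') is shared by Ichnaria and Xiphellus — a synapomorphy uniting that clade.
Only Acroilis, Ichnaria, and Xiphellus show the derived state '+' for V, supporting them as a clade.
VI: derived state '+' in Xiphura only — an autapomorphy, so it tells us nothing about relationships among taxa.
Most parsimonious ingroup topology: ((Xiphura,(Acroilis,(Xiphellus,Ichnaria))),Leptoites).
Leptoites is sister to the clade containing all other ingroup taxa, so it is the earliest-diverging (most basal) ingroup lineage.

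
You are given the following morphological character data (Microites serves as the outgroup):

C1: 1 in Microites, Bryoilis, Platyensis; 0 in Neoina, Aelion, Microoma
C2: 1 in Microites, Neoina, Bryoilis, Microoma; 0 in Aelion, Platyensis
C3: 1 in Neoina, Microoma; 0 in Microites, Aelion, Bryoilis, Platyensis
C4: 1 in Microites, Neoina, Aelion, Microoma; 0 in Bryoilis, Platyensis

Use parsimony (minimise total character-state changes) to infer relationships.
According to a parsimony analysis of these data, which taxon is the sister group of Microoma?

Neoina

Character polarity is set by the outgroup: the derived state is whichever differs from the outgroup's state, so for C1, C2, C4 the derived state is '0', and for the remaining characters it is '1'.
C1 (derived state '0') is shared by Aelion, Microoma, and Neoina — a synapomorphy uniting that clade.
C2 (state '0') occurs in Aelion and Platyensis but conflicts with the nesting implied by the other characters — most parsimoniously interpreted as homoplasy.
C3 (derived state '1') is shared by Microoma and Neoina — a synapomorphy uniting that clade.
Only Bryoilis and Platyensis show the derived state '0' for C4, supporting them as a clade.
Most parsimonious ingroup topology: (((Neoina,Microoma),Aelion),(Bryoilis,Platyensis)).
Microoma and Neoina form a cherry on this tree, so they are sister taxa.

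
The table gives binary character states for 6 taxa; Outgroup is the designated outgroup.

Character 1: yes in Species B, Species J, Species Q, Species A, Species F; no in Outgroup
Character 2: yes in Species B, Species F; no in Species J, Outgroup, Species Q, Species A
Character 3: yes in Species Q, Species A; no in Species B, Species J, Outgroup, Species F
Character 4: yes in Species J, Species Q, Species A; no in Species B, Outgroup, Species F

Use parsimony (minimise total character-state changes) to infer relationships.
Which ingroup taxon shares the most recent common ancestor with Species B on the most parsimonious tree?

The outgroup has state 'no' for every character, so 'yes' is the derived state throughout.
Character 1 (derived state 'yes') is shared by all ingroup taxa — unites the whole ingroup.
Only Species B and Species F show the derived state 'yes' for Character 2, supporting them as a clade.
Only Species A and Species Q show the derived state 'yes' for Character 3, supporting them as a clade.
Only Species A, Species J, and Species Q show the derived state 'yes' for Character 4, supporting them as a clade.
Most parsimonious ingroup topology: ((Species B,Species F),((Species Q,Species A),Species J)).
Species B and Species F form a cherry on this tree, so they are sister taxa.

Species F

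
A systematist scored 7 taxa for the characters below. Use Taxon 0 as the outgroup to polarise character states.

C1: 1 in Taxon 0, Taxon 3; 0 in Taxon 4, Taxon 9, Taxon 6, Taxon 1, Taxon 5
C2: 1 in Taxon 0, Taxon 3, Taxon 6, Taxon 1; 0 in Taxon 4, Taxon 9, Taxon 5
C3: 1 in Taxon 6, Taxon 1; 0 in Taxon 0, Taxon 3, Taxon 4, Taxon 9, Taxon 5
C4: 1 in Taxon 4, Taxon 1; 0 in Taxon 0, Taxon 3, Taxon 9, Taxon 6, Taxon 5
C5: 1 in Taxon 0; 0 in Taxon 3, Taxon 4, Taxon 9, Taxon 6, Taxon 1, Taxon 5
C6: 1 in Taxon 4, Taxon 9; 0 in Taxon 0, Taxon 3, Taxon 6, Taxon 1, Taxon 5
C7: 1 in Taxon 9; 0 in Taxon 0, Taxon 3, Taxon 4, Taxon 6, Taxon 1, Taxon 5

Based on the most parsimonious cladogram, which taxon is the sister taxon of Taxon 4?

Taxon 9

Character polarity is set by the outgroup: the derived state is whichever differs from the outgroup's state, so for C1, C2, C5 the derived state is '0', and for the remaining characters it is '1'.
C1: derived state '0' in Taxon 1, Taxon 4, Taxon 5, Taxon 6, and Taxon 9 only — synapomorphy for {Taxon 1, Taxon 4, Taxon 5, Taxon 6, Taxon 9}.
C2 (derived state '0') is shared by Taxon 4, Taxon 5, and Taxon 9 — a synapomorphy uniting that clade.
C3: derived state '1' in Taxon 1 and Taxon 6 only — synapomorphy for {Taxon 1, Taxon 6}.
C4 groups Taxon 1 and Taxon 4, which is incompatible with the clades supported by the remaining characters; treating it as convergent (homoplasy) costs fewer steps than any alternative tree.
C5 (derived state '0') is shared by all ingroup taxa — unites the whole ingroup.
C6 (derived state '1') is shared by Taxon 4 and Taxon 9 — a synapomorphy uniting that clade.
C7: derived state '1' in Taxon 9 only — an autapomorphy, so it tells us nothing about relationships among taxa.
Most parsimonious ingroup topology: (Taxon 3,(((Taxon 4,Taxon 9),Taxon 5),(Taxon 6,Taxon 1))).
Taxon 4 and Taxon 9 form a cherry on this tree, so they are sister taxa.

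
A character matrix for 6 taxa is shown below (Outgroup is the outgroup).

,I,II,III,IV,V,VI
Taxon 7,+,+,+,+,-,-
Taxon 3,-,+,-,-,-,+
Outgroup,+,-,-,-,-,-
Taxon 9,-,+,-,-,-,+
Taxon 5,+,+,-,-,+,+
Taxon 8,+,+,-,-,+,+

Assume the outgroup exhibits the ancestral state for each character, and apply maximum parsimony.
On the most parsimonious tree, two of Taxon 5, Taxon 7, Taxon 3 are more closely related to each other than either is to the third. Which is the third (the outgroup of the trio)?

Character polarity is set by the outgroup: the derived state is whichever differs from the outgroup's state, so for I the derived state is '-', and for the remaining characters it is '+'.
I (derived state '-') is shared by Taxon 3 and Taxon 9 — a synapomorphy uniting that clade.
All ingroup taxa share the derived state '+' for II; it defines the ingroup but does not resolve relationships within it.
III: derived state '+' in Taxon 7 only — an autapomorphy, so it tells us nothing about relationships among taxa.
IV: derived state '+' in Taxon 7 only — an autapomorphy, so it tells us nothing about relationships among taxa.
V: derived state '+' in Taxon 5 and Taxon 8 only — synapomorphy for {Taxon 5, Taxon 8}.
Only Taxon 3, Taxon 5, Taxon 8, and Taxon 9 show the derived state '+' for VI, supporting them as a clade.
Most parsimonious ingroup topology: (((Taxon 8,Taxon 5),(Taxon 3,Taxon 9)),Taxon 7).
Taxon 5 and Taxon 3 share a more recent common ancestor with each other than either does with Taxon 7, so Taxon 7 is the least closely related of the three.

Taxon 7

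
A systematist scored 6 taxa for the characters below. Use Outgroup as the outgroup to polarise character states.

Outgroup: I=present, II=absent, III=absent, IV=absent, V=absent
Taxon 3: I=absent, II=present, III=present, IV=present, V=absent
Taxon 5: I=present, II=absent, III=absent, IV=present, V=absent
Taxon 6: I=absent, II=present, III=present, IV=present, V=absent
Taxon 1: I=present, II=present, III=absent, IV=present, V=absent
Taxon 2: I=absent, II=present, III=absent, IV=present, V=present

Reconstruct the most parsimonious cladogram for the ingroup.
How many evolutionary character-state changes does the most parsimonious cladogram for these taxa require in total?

Character polarity is set by the outgroup: the derived state is whichever differs from the outgroup's state, so for I the derived state is 'absent', and for the remaining characters it is 'present'.
I (derived state 'absent') is shared by Taxon 2, Taxon 3, and Taxon 6 — a synapomorphy uniting that clade.
II (derived state 'present') is shared by Taxon 1, Taxon 2, Taxon 3, and Taxon 6 — a synapomorphy uniting that clade.
III: derived state 'present' in Taxon 3 and Taxon 6 only — synapomorphy for {Taxon 3, Taxon 6}.
IV (derived state 'present') is shared by all ingroup taxa — unites the whole ingroup.
V (derived state 'present') is unique to Taxon 2 (autapomorphy; uninformative for grouping).
Most parsimonious ingroup topology: ((((Taxon 3,Taxon 6),Taxon 2),Taxon 1),Taxon 5).
Changes per character on this tree: I: 1; II: 1; III: 1; IV: 1; V: 1.
Total = 5.

5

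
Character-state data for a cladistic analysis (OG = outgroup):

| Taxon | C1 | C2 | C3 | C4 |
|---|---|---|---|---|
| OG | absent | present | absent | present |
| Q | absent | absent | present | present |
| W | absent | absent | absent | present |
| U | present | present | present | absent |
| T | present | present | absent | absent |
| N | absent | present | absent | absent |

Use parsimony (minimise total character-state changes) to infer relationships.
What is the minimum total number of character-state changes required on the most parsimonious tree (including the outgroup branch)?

5

Character polarity is set by the outgroup: the derived state is whichever differs from the outgroup's state, so for C2, C4 the derived state is 'absent', and for the remaining characters it is 'present'.
C1 (derived state 'present') is shared by T and U — a synapomorphy uniting that clade.
C2 (derived state 'absent') is shared by Q and W — a synapomorphy uniting that clade.
C3 groups Q and U, which is incompatible with the clades supported by the remaining characters; treating it as convergent (homoplasy) costs fewer steps than any alternative tree.
Only N, T, and U show the derived state 'absent' for C4, supporting them as a clade.
Most parsimonious ingroup topology: ((Q,W),((U,T),N)).
Changes per character on this tree: C1: 1; C2: 1; C3: 2; C4: 1.
Total = 5.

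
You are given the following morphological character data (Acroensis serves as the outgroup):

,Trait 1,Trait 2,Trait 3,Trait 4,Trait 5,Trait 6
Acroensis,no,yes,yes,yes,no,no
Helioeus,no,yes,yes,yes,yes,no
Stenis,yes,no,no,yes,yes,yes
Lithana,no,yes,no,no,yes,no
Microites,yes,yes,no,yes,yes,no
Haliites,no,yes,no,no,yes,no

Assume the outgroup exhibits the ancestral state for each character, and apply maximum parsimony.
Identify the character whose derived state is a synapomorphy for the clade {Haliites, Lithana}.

Character polarity is set by the outgroup: the derived state is whichever differs from the outgroup's state, so for Trait 2, Trait 3, Trait 4 the derived state is 'no', and for the remaining characters it is 'yes'.
Trait 1 (derived state 'yes') is shared by Microites and Stenis — a synapomorphy uniting that clade.
Trait 2: derived state 'no' in Stenis only — an autapomorphy, so it tells us nothing about relationships among taxa.
Only Haliites, Lithana, Microites, and Stenis show the derived state 'no' for Trait 3, supporting them as a clade.
Trait 4: derived state 'no' in Haliites and Lithana only — synapomorphy for {Haliites, Lithana}.
All ingroup taxa share the derived state 'yes' for Trait 5; it defines the ingroup but does not resolve relationships within it.
Trait 6: derived state 'yes' in Stenis only — an autapomorphy, so it tells us nothing about relationships among taxa.
Most parsimonious ingroup topology: (Helioeus,((Stenis,Microites),(Lithana,Haliites))).
The clade {Haliites, Lithana} is supported by Trait 4: its derived state 'no' occurs in exactly those taxa and in no other taxon (including the outgroup).

Trait 4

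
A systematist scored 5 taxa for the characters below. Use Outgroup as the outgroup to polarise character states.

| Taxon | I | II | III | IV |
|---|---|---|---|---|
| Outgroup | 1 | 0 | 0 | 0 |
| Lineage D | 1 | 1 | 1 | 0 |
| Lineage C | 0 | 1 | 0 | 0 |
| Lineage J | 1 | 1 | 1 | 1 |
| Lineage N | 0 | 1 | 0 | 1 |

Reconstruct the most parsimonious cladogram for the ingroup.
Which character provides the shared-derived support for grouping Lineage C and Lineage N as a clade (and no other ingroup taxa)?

Character polarity is set by the outgroup: the derived state is whichever differs from the outgroup's state, so for I the derived state is '0', and for the remaining characters it is '1'.
Only Lineage C and Lineage N show the derived state '0' for I, supporting them as a clade.
II (derived state '1') is shared by all ingroup taxa — unites the whole ingroup.
III (derived state '1') is shared by Lineage D and Lineage J — a synapomorphy uniting that clade.
IV (state '1') occurs in Lineage J and Lineage N but conflicts with the nesting implied by the other characters — most parsimoniously interpreted as homoplasy.
Most parsimonious ingroup topology: ((Lineage D,Lineage J),(Lineage C,Lineage N)).
The clade {Lineage C, Lineage N} is supported by I: its derived state '0' occurs in exactly those taxa and in no other taxon (including the outgroup).

I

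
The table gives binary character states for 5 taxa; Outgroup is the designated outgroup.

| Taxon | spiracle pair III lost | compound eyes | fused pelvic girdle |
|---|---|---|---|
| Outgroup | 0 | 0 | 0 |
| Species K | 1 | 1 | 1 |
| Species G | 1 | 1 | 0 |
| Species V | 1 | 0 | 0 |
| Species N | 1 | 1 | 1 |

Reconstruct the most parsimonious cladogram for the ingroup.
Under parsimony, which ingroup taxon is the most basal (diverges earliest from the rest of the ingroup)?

Species V

The outgroup has state '0' for every character, so '1' is the derived state throughout.
spiracle pair III lost (derived state '1') is shared by all ingroup taxa — unites the whole ingroup.
Only Species G, Species K, and Species N show the derived state '1' for compound eyes, supporting them as a clade.
fused pelvic girdle (derived state '1') is shared by Species K and Species N — a synapomorphy uniting that clade.
Most parsimonious ingroup topology: (((Species K,Species N),Species G),Species V).
Species V is sister to the clade containing all other ingroup taxa, so it is the earliest-diverging (most basal) ingroup lineage.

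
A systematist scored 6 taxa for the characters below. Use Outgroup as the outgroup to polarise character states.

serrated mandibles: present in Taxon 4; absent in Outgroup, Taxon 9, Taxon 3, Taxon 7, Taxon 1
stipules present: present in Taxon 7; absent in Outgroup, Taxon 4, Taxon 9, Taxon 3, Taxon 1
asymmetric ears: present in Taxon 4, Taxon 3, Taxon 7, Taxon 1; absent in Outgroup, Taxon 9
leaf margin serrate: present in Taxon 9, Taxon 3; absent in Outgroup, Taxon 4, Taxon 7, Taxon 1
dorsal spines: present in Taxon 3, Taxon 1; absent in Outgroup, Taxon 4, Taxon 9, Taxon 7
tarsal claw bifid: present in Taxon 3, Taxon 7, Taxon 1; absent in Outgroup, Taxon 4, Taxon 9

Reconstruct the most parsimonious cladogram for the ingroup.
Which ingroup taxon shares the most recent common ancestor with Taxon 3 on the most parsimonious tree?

The outgroup has state 'absent' for every character, so 'present' is the derived state throughout.
serrated mandibles: derived state 'present' in Taxon 4 only — an autapomorphy, so it tells us nothing about relationships among taxa.
stipules present: derived state 'present' in Taxon 7 only — an autapomorphy, so it tells us nothing about relationships among taxa.
asymmetric ears (derived state 'present') is shared by Taxon 1, Taxon 3, Taxon 4, and Taxon 7 — a synapomorphy uniting that clade.
leaf margin serrate (state 'present') occurs in Taxon 3 and Taxon 9 but conflicts with the nesting implied by the other characters — most parsimoniously interpreted as homoplasy.
dorsal spines (derived state 'present') is shared by Taxon 1 and Taxon 3 — a synapomorphy uniting that clade.
tarsal claw bifid (derived state 'present') is shared by Taxon 1, Taxon 3, and Taxon 7 — a synapomorphy uniting that clade.
Most parsimonious ingroup topology: ((Taxon 4,((Taxon 3,Taxon 1),Taxon 7)),Taxon 9).
Taxon 3 and Taxon 1 form a cherry on this tree, so they are sister taxa.

Taxon 1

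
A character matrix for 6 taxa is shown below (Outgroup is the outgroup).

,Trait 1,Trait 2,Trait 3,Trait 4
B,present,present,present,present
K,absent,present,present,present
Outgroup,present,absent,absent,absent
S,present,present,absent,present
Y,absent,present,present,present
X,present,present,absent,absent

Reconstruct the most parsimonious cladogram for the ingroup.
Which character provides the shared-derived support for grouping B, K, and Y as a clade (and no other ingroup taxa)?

Character polarity is set by the outgroup: the derived state is whichever differs from the outgroup's state, so for Trait 1 the derived state is 'absent', and for the remaining characters it is 'present'.
Trait 1: derived state 'absent' in K and Y only — synapomorphy for {K, Y}.
Trait 2 (derived state 'present') is shared by all ingroup taxa — unites the whole ingroup.
Trait 3 (derived state 'present') is shared by B, K, and Y — a synapomorphy uniting that clade.
Only B, K, S, and Y show the derived state 'present' for Trait 4, supporting them as a clade.
Most parsimonious ingroup topology: ((((Y,K),B),S),X).
The clade {B, K, Y} is supported by Trait 3: its derived state 'present' occurs in exactly those taxa and in no other taxon (including the outgroup).

Trait 3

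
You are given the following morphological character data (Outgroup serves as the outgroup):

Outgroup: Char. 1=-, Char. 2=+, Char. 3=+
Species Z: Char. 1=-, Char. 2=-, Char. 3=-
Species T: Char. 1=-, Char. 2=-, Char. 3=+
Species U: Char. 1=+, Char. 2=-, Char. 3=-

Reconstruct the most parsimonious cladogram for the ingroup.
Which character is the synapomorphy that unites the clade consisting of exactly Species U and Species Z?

Character polarity is set by the outgroup: the derived state is whichever differs from the outgroup's state, so for Char. 2, Char. 3 the derived state is '-', and for the remaining characters it is '+'.
Char. 1: derived state '+' in Species U only — an autapomorphy, so it tells us nothing about relationships among taxa.
Char. 2 (derived state '-') is shared by all ingroup taxa — unites the whole ingroup.
Only Species U and Species Z show the derived state '-' for Char. 3, supporting them as a clade.
Most parsimonious ingroup topology: ((Species Z,Species U),Species T).
The clade {Species U, Species Z} is supported by Char. 3: its derived state '-' occurs in exactly those taxa and in no other taxon (including the outgroup).

Char. 3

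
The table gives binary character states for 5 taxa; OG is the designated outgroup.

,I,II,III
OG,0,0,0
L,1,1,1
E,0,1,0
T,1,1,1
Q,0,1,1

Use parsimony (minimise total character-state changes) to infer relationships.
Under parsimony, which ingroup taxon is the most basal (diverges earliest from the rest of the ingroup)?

E

The outgroup has state '0' for every character, so '1' is the derived state throughout.
I (derived state '1') is shared by L and T — a synapomorphy uniting that clade.
All ingroup taxa share the derived state '1' for II; it defines the ingroup but does not resolve relationships within it.
Only L, Q, and T show the derived state '1' for III, supporting them as a clade.
Most parsimonious ingroup topology: (((L,T),Q),E).
E is sister to the clade containing all other ingroup taxa, so it is the earliest-diverging (most basal) ingroup lineage.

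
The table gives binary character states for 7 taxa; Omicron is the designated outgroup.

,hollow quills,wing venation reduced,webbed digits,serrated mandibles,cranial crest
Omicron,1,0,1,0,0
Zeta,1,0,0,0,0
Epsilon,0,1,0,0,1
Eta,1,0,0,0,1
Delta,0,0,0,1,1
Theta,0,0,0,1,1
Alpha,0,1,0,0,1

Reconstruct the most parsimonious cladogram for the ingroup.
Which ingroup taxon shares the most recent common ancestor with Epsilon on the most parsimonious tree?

Alpha

Character polarity is set by the outgroup: the derived state is whichever differs from the outgroup's state, so for hollow quills, webbed digits the derived state is '0', and for the remaining characters it is '1'.
hollow quills (derived state '0') is shared by Alpha, Delta, Epsilon, and Theta — a synapomorphy uniting that clade.
wing venation reduced: derived state '1' in Alpha and Epsilon only — synapomorphy for {Alpha, Epsilon}.
All ingroup taxa share the derived state '0' for webbed digits; it defines the ingroup but does not resolve relationships within it.
serrated mandibles (derived state '1') is shared by Delta and Theta — a synapomorphy uniting that clade.
Only Alpha, Delta, Epsilon, Eta, and Theta show the derived state '1' for cranial crest, supporting them as a clade.
Most parsimonious ingroup topology: (Zeta,(((Epsilon,Alpha),(Delta,Theta)),Eta)).
Epsilon and Alpha form a cherry on this tree, so they are sister taxa.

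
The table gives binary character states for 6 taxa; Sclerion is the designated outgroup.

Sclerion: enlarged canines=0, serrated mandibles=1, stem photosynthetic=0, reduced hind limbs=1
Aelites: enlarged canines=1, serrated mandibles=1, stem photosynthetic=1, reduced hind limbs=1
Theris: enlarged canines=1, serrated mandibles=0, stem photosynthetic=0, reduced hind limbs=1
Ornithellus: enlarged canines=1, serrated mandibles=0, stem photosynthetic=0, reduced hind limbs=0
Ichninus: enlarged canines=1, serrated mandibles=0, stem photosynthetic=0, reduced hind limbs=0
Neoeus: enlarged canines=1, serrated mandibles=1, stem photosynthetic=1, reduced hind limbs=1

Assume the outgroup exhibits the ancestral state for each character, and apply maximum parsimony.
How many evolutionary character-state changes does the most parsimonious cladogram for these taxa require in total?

4

Character polarity is set by the outgroup: the derived state is whichever differs from the outgroup's state, so for serrated mandibles, reduced hind limbs the derived state is '0', and for the remaining characters it is '1'.
All ingroup taxa share the derived state '1' for enlarged canines; it defines the ingroup but does not resolve relationships within it.
serrated mandibles (derived state '0') is shared by Ichninus, Ornithellus, and Theris — a synapomorphy uniting that clade.
stem photosynthetic (derived state '1') is shared by Aelites and Neoeus — a synapomorphy uniting that clade.
reduced hind limbs: derived state '0' in Ichninus and Ornithellus only — synapomorphy for {Ichninus, Ornithellus}.
Most parsimonious ingroup topology: ((Aelites,Neoeus),(Theris,(Ornithellus,Ichninus))).
Changes per character on this tree: enlarged canines: 1; serrated mandibles: 1; stem photosynthetic: 1; reduced hind limbs: 1.
Total = 4.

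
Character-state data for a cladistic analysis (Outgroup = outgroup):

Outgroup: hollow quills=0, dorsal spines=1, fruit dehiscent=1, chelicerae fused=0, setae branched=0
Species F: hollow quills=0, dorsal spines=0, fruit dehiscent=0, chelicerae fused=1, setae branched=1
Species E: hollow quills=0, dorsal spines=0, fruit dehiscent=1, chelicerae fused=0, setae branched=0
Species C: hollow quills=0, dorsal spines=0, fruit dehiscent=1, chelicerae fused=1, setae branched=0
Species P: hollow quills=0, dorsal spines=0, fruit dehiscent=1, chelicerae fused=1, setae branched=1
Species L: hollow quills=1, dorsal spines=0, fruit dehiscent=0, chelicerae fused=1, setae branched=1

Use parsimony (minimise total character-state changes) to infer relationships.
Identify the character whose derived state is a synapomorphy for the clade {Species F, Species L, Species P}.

Character polarity is set by the outgroup: the derived state is whichever differs from the outgroup's state, so for dorsal spines, fruit dehiscent the derived state is '0', and for the remaining characters it is '1'.
hollow quills: derived state '1' in Species L only — an autapomorphy, so it tells us nothing about relationships among taxa.
All ingroup taxa share the derived state '0' for dorsal spines; it defines the ingroup but does not resolve relationships within it.
fruit dehiscent (derived state '0') is shared by Species F and Species L — a synapomorphy uniting that clade.
chelicerae fused: derived state '1' in Species C, Species F, Species L, and Species P only — synapomorphy for {Species C, Species F, Species L, Species P}.
setae branched: derived state '1' in Species F, Species L, and Species P only — synapomorphy for {Species F, Species L, Species P}.
Most parsimonious ingroup topology: ((((Species F,Species L),Species P),Species C),Species E).
The clade {Species F, Species L, Species P} is supported by setae branched: its derived state '1' occurs in exactly those taxa and in no other taxon (including the outgroup).

setae branched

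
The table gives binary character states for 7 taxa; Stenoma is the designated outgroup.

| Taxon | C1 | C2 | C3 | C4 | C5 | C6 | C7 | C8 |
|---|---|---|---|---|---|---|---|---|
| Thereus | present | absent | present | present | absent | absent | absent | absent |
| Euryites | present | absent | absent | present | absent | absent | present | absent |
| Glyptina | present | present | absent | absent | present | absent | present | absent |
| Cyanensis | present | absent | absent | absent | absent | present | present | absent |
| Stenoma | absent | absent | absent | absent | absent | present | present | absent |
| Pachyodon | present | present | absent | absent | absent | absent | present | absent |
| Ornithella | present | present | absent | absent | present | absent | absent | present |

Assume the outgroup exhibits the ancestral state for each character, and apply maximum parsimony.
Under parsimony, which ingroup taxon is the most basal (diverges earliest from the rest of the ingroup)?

Character polarity is set by the outgroup: the derived state is whichever differs from the outgroup's state, so for C6, C7 the derived state is 'absent', and for the remaining characters it is 'present'.
C1 (derived state 'present') is shared by all ingroup taxa — unites the whole ingroup.
Only Glyptina, Ornithella, and Pachyodon show the derived state 'present' for C2, supporting them as a clade.
C3: derived state 'present' in Thereus only — an autapomorphy, so it tells us nothing about relationships among taxa.
C4 (derived state 'present') is shared by Euryites and Thereus — a synapomorphy uniting that clade.
Only Glyptina and Ornithella show the derived state 'present' for C5, supporting them as a clade.
Only Euryites, Glyptina, Ornithella, Pachyodon, and Thereus show the derived state 'absent' for C6, supporting them as a clade.
C7 (state 'absent') occurs in Ornithella and Thereus but conflicts with the nesting implied by the other characters — most parsimoniously interpreted as homoplasy.
C8: derived state 'present' in Ornithella only — an autapomorphy, so it tells us nothing about relationships among taxa.
Most parsimonious ingroup topology: (((Thereus,Euryites),((Glyptina,Ornithella),Pachyodon)),Cyanensis).
Cyanensis is sister to the clade containing all other ingroup taxa, so it is the earliest-diverging (most basal) ingroup lineage.

Cyanensis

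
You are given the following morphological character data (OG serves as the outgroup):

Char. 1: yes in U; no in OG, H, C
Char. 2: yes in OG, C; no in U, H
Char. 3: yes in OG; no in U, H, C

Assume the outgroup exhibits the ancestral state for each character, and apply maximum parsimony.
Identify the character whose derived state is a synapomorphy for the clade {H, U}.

Char. 2

Character polarity is set by the outgroup: the derived state is whichever differs from the outgroup's state, so for Char. 2, Char. 3 the derived state is 'no', and for the remaining characters it is 'yes'.
Char. 1 (derived state 'yes') is unique to U (autapomorphy; uninformative for grouping).
Char. 2: derived state 'no' in H and U only — synapomorphy for {H, U}.
Char. 3 (derived state 'no') is shared by all ingroup taxa — unites the whole ingroup.
Most parsimonious ingroup topology: ((U,H),C).
The clade {H, U} is supported by Char. 2: its derived state 'no' occurs in exactly those taxa and in no other taxon (including the outgroup).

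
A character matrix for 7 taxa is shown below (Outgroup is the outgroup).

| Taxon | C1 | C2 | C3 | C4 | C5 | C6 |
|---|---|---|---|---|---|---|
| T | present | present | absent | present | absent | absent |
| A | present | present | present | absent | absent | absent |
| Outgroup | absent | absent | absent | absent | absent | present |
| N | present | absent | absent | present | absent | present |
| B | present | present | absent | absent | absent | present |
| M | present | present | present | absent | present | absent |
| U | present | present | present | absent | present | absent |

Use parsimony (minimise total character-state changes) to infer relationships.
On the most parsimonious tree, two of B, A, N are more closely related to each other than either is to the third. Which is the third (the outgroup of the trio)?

N

Character polarity is set by the outgroup: the derived state is whichever differs from the outgroup's state, so for C6 the derived state is 'absent', and for the remaining characters it is 'present'.
C1 (derived state 'present') is shared by all ingroup taxa — unites the whole ingroup.
Only A, B, M, T, and U show the derived state 'present' for C2, supporting them as a clade.
C3 (derived state 'present') is shared by A, M, and U — a synapomorphy uniting that clade.
C4 (state 'present') occurs in N and T but conflicts with the nesting implied by the other characters — most parsimoniously interpreted as homoplasy.
C5 (derived state 'present') is shared by M and U — a synapomorphy uniting that clade.
C6 (derived state 'absent') is shared by A, M, T, and U — a synapomorphy uniting that clade.
Most parsimonious ingroup topology: (N,(((A,(U,M)),T),B)).
A and B share a more recent common ancestor with each other than either does with N, so N is the least closely related of the three.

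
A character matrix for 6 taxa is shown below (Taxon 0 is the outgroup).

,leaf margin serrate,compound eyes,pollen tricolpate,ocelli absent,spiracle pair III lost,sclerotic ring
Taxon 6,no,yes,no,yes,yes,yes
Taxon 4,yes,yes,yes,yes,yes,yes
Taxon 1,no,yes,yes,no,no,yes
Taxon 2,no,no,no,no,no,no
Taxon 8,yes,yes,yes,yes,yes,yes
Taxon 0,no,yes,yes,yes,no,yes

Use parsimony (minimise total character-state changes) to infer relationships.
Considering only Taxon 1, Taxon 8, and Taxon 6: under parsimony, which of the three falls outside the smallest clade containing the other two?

Taxon 1

Character polarity is set by the outgroup: the derived state is whichever differs from the outgroup's state, so for compound eyes, pollen tricolpate, ocelli absent, sclerotic ring the derived state is 'no', and for the remaining characters it is 'yes'.
leaf margin serrate: derived state 'yes' in Taxon 4 and Taxon 8 only — synapomorphy for {Taxon 4, Taxon 8}.
compound eyes (derived state 'no') is unique to Taxon 2 (autapomorphy; uninformative for grouping).
pollen tricolpate (state 'no') occurs in Taxon 2 and Taxon 6 but conflicts with the nesting implied by the other characters — most parsimoniously interpreted as homoplasy.
ocelli absent: derived state 'no' in Taxon 1 and Taxon 2 only — synapomorphy for {Taxon 1, Taxon 2}.
spiracle pair III lost: derived state 'yes' in Taxon 4, Taxon 6, and Taxon 8 only — synapomorphy for {Taxon 4, Taxon 6, Taxon 8}.
sclerotic ring (derived state 'no') is unique to Taxon 2 (autapomorphy; uninformative for grouping).
Most parsimonious ingroup topology: (((Taxon 4,Taxon 8),Taxon 6),(Taxon 2,Taxon 1)).
Taxon 8 and Taxon 6 share a more recent common ancestor with each other than either does with Taxon 1, so Taxon 1 is the least closely related of the three.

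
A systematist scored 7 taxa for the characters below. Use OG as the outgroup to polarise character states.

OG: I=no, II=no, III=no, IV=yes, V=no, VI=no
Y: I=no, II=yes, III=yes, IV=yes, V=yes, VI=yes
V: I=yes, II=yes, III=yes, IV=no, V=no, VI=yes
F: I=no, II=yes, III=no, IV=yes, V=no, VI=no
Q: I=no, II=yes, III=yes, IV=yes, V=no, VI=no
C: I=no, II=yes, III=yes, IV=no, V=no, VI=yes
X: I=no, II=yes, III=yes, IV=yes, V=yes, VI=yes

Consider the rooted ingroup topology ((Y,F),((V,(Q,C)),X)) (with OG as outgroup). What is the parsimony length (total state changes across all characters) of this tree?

11

Map each character onto ((Y,F),((V,(Q,C)),X)) (rooted by OG) and count the minimum state changes it requires (Fitch parsimony):
I: 1; II: 1; III: 2; IV: 2; V: 2; VI: 3.
Total tree length = 11.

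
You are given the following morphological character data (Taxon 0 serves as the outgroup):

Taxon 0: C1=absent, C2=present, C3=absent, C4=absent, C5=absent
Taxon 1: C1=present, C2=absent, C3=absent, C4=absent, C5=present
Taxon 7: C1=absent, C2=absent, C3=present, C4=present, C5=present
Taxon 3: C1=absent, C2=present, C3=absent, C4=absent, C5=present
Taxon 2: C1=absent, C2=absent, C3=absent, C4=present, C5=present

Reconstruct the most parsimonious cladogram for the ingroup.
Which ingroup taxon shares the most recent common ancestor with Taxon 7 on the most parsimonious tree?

Taxon 2

Character polarity is set by the outgroup: the derived state is whichever differs from the outgroup's state, so for C2 the derived state is 'absent', and for the remaining characters it is 'present'.
C1 (derived state 'present') is unique to Taxon 1 (autapomorphy; uninformative for grouping).
Only Taxon 1, Taxon 2, and Taxon 7 show the derived state 'absent' for C2, supporting them as a clade.
C3 (derived state 'present') is unique to Taxon 7 (autapomorphy; uninformative for grouping).
Only Taxon 2 and Taxon 7 show the derived state 'present' for C4, supporting them as a clade.
C5 (derived state 'present') is shared by all ingroup taxa — unites the whole ingroup.
Most parsimonious ingroup topology: ((Taxon 1,(Taxon 7,Taxon 2)),Taxon 3).
Taxon 7 and Taxon 2 form a cherry on this tree, so they are sister taxa.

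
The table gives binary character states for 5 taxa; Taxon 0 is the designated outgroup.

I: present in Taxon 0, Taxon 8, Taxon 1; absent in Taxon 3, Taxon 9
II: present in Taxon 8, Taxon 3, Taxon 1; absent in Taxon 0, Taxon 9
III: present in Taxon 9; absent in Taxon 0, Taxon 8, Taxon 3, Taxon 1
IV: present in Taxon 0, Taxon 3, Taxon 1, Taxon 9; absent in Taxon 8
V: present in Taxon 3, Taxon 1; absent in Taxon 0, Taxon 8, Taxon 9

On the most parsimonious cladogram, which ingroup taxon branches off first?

Character polarity is set by the outgroup: the derived state is whichever differs from the outgroup's state, so for I, IV the derived state is 'absent', and for the remaining characters it is 'present'.
I groups Taxon 3 and Taxon 9, which is incompatible with the clades supported by the remaining characters; treating it as convergent (homoplasy) costs fewer steps than any alternative tree.
Only Taxon 1, Taxon 3, and Taxon 8 show the derived state 'present' for II, supporting them as a clade.
III (derived state 'present') is unique to Taxon 9 (autapomorphy; uninformative for grouping).
IV: derived state 'absent' in Taxon 8 only — an autapomorphy, so it tells us nothing about relationships among taxa.
Only Taxon 1 and Taxon 3 show the derived state 'present' for V, supporting them as a clade.
Most parsimonious ingroup topology: ((Taxon 8,(Taxon 3,Taxon 1)),Taxon 9).
Taxon 9 is sister to the clade containing all other ingroup taxa, so it is the earliest-diverging (most basal) ingroup lineage.

Taxon 9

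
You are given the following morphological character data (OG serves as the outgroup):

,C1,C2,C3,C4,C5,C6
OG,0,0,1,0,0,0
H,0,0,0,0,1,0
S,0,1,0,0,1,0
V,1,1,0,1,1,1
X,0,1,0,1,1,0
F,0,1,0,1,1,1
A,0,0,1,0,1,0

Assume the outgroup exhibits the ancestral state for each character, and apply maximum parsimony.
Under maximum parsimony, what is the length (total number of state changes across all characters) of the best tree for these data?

Character polarity is set by the outgroup: the derived state is whichever differs from the outgroup's state, so for C3 the derived state is '0', and for the remaining characters it is '1'.
C1 (derived state '1') is unique to V (autapomorphy; uninformative for grouping).
C2 (derived state '1') is shared by F, S, V, and X — a synapomorphy uniting that clade.
Only F, H, S, V, and X show the derived state '0' for C3, supporting them as a clade.
Only F, V, and X show the derived state '1' for C4, supporting them as a clade.
C5 (derived state '1') is shared by all ingroup taxa — unites the whole ingroup.
C6 (derived state '1') is shared by F and V — a synapomorphy uniting that clade.
Most parsimonious ingroup topology: ((H,(S,((V,F),X))),A).
Changes per character on this tree: C1: 1; C2: 1; C3: 1; C4: 1; C5: 1; C6: 1.
Total = 6.

6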